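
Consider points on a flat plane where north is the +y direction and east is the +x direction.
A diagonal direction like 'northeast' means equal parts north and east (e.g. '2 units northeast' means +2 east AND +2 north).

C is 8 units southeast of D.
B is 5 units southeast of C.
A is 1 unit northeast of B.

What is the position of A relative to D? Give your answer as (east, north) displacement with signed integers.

Answer: A is at (east=14, north=-12) relative to D.

Derivation:
Place D at the origin (east=0, north=0).
  C is 8 units southeast of D: delta (east=+8, north=-8); C at (east=8, north=-8).
  B is 5 units southeast of C: delta (east=+5, north=-5); B at (east=13, north=-13).
  A is 1 unit northeast of B: delta (east=+1, north=+1); A at (east=14, north=-12).
Therefore A relative to D: (east=14, north=-12).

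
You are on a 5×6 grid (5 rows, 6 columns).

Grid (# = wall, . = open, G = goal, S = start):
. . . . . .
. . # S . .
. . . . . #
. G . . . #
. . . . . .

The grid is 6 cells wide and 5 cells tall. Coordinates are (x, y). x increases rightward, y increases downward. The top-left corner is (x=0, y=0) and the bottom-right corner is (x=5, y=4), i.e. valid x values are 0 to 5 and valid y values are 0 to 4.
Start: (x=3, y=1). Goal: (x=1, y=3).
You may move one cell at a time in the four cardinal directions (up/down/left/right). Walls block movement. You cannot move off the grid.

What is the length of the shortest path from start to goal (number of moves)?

BFS from (x=3, y=1) until reaching (x=1, y=3):
  Distance 0: (x=3, y=1)
  Distance 1: (x=3, y=0), (x=4, y=1), (x=3, y=2)
  Distance 2: (x=2, y=0), (x=4, y=0), (x=5, y=1), (x=2, y=2), (x=4, y=2), (x=3, y=3)
  Distance 3: (x=1, y=0), (x=5, y=0), (x=1, y=2), (x=2, y=3), (x=4, y=3), (x=3, y=4)
  Distance 4: (x=0, y=0), (x=1, y=1), (x=0, y=2), (x=1, y=3), (x=2, y=4), (x=4, y=4)  <- goal reached here
One shortest path (4 moves): (x=3, y=1) -> (x=3, y=2) -> (x=2, y=2) -> (x=1, y=2) -> (x=1, y=3)

Answer: Shortest path length: 4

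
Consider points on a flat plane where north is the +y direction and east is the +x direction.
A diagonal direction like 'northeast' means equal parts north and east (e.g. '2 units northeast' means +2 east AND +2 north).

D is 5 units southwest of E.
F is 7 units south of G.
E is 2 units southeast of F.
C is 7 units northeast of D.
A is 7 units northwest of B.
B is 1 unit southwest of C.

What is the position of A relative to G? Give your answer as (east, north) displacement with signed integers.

Answer: A is at (east=-4, north=-1) relative to G.

Derivation:
Place G at the origin (east=0, north=0).
  F is 7 units south of G: delta (east=+0, north=-7); F at (east=0, north=-7).
  E is 2 units southeast of F: delta (east=+2, north=-2); E at (east=2, north=-9).
  D is 5 units southwest of E: delta (east=-5, north=-5); D at (east=-3, north=-14).
  C is 7 units northeast of D: delta (east=+7, north=+7); C at (east=4, north=-7).
  B is 1 unit southwest of C: delta (east=-1, north=-1); B at (east=3, north=-8).
  A is 7 units northwest of B: delta (east=-7, north=+7); A at (east=-4, north=-1).
Therefore A relative to G: (east=-4, north=-1).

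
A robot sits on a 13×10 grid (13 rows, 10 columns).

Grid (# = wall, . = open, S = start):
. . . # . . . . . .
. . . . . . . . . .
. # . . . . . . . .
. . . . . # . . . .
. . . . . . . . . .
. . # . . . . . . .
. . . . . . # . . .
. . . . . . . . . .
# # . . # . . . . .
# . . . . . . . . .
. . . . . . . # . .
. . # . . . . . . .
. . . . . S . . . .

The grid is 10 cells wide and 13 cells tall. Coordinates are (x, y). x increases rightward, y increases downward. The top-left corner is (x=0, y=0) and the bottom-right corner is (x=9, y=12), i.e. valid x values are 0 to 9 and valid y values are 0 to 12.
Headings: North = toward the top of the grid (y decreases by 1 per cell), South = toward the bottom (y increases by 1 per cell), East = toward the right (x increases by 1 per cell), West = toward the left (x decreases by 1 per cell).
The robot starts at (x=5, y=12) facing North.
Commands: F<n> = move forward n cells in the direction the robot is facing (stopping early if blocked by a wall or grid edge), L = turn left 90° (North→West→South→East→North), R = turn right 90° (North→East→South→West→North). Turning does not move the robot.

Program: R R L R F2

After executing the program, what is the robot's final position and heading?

Answer: Final position: (x=5, y=12), facing South

Derivation:
Start: (x=5, y=12), facing North
  R: turn right, now facing East
  R: turn right, now facing South
  L: turn left, now facing East
  R: turn right, now facing South
  F2: move forward 0/2 (blocked), now at (x=5, y=12)
Final: (x=5, y=12), facing South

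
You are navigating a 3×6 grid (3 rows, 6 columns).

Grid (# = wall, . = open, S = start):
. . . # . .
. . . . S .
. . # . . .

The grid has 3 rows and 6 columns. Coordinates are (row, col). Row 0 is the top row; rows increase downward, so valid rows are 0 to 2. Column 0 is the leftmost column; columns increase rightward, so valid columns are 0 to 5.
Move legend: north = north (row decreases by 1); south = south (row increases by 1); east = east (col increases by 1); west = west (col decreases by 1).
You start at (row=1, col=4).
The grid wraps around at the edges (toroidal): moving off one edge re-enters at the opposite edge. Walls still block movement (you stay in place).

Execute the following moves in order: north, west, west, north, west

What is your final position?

Start: (row=1, col=4)
  north (north): (row=1, col=4) -> (row=0, col=4)
  west (west): blocked, stay at (row=0, col=4)
  west (west): blocked, stay at (row=0, col=4)
  north (north): (row=0, col=4) -> (row=2, col=4)
  west (west): (row=2, col=4) -> (row=2, col=3)
Final: (row=2, col=3)

Answer: Final position: (row=2, col=3)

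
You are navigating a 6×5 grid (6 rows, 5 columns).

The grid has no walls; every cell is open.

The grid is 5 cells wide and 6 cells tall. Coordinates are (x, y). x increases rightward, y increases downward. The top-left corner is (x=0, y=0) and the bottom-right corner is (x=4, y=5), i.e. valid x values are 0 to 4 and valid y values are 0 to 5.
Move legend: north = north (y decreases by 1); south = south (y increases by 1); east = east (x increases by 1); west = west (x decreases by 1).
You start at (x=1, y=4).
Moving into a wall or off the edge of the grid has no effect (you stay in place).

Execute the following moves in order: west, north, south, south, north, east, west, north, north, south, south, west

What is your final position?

Answer: Final position: (x=0, y=4)

Derivation:
Start: (x=1, y=4)
  west (west): (x=1, y=4) -> (x=0, y=4)
  north (north): (x=0, y=4) -> (x=0, y=3)
  south (south): (x=0, y=3) -> (x=0, y=4)
  south (south): (x=0, y=4) -> (x=0, y=5)
  north (north): (x=0, y=5) -> (x=0, y=4)
  east (east): (x=0, y=4) -> (x=1, y=4)
  west (west): (x=1, y=4) -> (x=0, y=4)
  north (north): (x=0, y=4) -> (x=0, y=3)
  north (north): (x=0, y=3) -> (x=0, y=2)
  south (south): (x=0, y=2) -> (x=0, y=3)
  south (south): (x=0, y=3) -> (x=0, y=4)
  west (west): blocked, stay at (x=0, y=4)
Final: (x=0, y=4)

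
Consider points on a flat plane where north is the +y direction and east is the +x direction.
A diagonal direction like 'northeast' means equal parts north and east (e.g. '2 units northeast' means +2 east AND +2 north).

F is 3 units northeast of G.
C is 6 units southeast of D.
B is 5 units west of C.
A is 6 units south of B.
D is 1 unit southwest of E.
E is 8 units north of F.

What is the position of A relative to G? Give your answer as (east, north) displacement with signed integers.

Place G at the origin (east=0, north=0).
  F is 3 units northeast of G: delta (east=+3, north=+3); F at (east=3, north=3).
  E is 8 units north of F: delta (east=+0, north=+8); E at (east=3, north=11).
  D is 1 unit southwest of E: delta (east=-1, north=-1); D at (east=2, north=10).
  C is 6 units southeast of D: delta (east=+6, north=-6); C at (east=8, north=4).
  B is 5 units west of C: delta (east=-5, north=+0); B at (east=3, north=4).
  A is 6 units south of B: delta (east=+0, north=-6); A at (east=3, north=-2).
Therefore A relative to G: (east=3, north=-2).

Answer: A is at (east=3, north=-2) relative to G.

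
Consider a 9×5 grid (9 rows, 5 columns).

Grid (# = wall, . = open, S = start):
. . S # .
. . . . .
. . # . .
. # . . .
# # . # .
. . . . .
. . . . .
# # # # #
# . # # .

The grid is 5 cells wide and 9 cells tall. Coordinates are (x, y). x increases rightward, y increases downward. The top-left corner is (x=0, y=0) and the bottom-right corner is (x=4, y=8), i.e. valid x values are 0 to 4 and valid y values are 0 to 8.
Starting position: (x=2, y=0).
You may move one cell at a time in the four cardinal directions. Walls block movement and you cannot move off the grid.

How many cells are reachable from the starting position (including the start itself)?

BFS flood-fill from (x=2, y=0):
  Distance 0: (x=2, y=0)
  Distance 1: (x=1, y=0), (x=2, y=1)
  Distance 2: (x=0, y=0), (x=1, y=1), (x=3, y=1)
  Distance 3: (x=0, y=1), (x=4, y=1), (x=1, y=2), (x=3, y=2)
  Distance 4: (x=4, y=0), (x=0, y=2), (x=4, y=2), (x=3, y=3)
  Distance 5: (x=0, y=3), (x=2, y=3), (x=4, y=3)
  Distance 6: (x=2, y=4), (x=4, y=4)
  Distance 7: (x=2, y=5), (x=4, y=5)
  Distance 8: (x=1, y=5), (x=3, y=5), (x=2, y=6), (x=4, y=6)
  Distance 9: (x=0, y=5), (x=1, y=6), (x=3, y=6)
  Distance 10: (x=0, y=6)
Total reachable: 29 (grid has 31 open cells total)

Answer: Reachable cells: 29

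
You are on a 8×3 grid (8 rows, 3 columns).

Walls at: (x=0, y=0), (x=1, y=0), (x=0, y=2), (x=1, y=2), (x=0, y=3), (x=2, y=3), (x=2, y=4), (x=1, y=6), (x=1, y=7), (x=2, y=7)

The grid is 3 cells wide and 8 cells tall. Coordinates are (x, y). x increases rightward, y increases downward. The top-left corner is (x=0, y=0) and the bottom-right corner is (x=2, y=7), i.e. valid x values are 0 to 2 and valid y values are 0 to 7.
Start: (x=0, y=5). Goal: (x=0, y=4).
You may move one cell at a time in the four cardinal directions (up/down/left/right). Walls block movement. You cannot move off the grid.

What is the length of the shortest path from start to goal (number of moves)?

Answer: Shortest path length: 1

Derivation:
BFS from (x=0, y=5) until reaching (x=0, y=4):
  Distance 0: (x=0, y=5)
  Distance 1: (x=0, y=4), (x=1, y=5), (x=0, y=6)  <- goal reached here
One shortest path (1 moves): (x=0, y=5) -> (x=0, y=4)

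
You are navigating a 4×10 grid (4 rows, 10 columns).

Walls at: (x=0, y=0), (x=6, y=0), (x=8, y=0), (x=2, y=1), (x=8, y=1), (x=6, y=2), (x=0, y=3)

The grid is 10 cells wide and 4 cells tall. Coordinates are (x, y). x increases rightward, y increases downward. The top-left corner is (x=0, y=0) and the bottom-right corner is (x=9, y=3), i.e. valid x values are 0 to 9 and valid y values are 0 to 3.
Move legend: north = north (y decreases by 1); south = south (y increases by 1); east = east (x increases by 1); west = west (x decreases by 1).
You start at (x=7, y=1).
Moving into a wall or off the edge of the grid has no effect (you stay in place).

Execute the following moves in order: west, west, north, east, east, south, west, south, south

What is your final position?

Start: (x=7, y=1)
  west (west): (x=7, y=1) -> (x=6, y=1)
  west (west): (x=6, y=1) -> (x=5, y=1)
  north (north): (x=5, y=1) -> (x=5, y=0)
  east (east): blocked, stay at (x=5, y=0)
  east (east): blocked, stay at (x=5, y=0)
  south (south): (x=5, y=0) -> (x=5, y=1)
  west (west): (x=5, y=1) -> (x=4, y=1)
  south (south): (x=4, y=1) -> (x=4, y=2)
  south (south): (x=4, y=2) -> (x=4, y=3)
Final: (x=4, y=3)

Answer: Final position: (x=4, y=3)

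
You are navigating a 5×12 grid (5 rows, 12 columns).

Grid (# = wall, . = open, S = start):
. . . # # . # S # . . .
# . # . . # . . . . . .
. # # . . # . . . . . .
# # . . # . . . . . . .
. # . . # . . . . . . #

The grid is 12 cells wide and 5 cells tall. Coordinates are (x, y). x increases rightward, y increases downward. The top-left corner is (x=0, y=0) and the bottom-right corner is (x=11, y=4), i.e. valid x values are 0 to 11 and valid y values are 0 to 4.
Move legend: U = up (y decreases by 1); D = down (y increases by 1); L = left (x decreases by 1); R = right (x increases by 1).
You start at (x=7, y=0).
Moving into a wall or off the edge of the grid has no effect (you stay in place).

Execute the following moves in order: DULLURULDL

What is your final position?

Answer: Final position: (x=6, y=1)

Derivation:
Start: (x=7, y=0)
  D (down): (x=7, y=0) -> (x=7, y=1)
  U (up): (x=7, y=1) -> (x=7, y=0)
  L (left): blocked, stay at (x=7, y=0)
  L (left): blocked, stay at (x=7, y=0)
  U (up): blocked, stay at (x=7, y=0)
  R (right): blocked, stay at (x=7, y=0)
  U (up): blocked, stay at (x=7, y=0)
  L (left): blocked, stay at (x=7, y=0)
  D (down): (x=7, y=0) -> (x=7, y=1)
  L (left): (x=7, y=1) -> (x=6, y=1)
Final: (x=6, y=1)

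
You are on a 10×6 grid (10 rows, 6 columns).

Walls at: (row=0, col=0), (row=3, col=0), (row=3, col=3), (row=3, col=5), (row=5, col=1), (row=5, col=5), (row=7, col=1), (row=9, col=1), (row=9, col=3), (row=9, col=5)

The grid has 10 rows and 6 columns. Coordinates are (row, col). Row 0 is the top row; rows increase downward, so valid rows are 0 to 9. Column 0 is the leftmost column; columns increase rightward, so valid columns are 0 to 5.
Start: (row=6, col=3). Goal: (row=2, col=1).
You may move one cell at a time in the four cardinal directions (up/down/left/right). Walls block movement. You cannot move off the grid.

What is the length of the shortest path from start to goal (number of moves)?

BFS from (row=6, col=3) until reaching (row=2, col=1):
  Distance 0: (row=6, col=3)
  Distance 1: (row=5, col=3), (row=6, col=2), (row=6, col=4), (row=7, col=3)
  Distance 2: (row=4, col=3), (row=5, col=2), (row=5, col=4), (row=6, col=1), (row=6, col=5), (row=7, col=2), (row=7, col=4), (row=8, col=3)
  Distance 3: (row=4, col=2), (row=4, col=4), (row=6, col=0), (row=7, col=5), (row=8, col=2), (row=8, col=4)
  Distance 4: (row=3, col=2), (row=3, col=4), (row=4, col=1), (row=4, col=5), (row=5, col=0), (row=7, col=0), (row=8, col=1), (row=8, col=5), (row=9, col=2), (row=9, col=4)
  Distance 5: (row=2, col=2), (row=2, col=4), (row=3, col=1), (row=4, col=0), (row=8, col=0)
  Distance 6: (row=1, col=2), (row=1, col=4), (row=2, col=1), (row=2, col=3), (row=2, col=5), (row=9, col=0)  <- goal reached here
One shortest path (6 moves): (row=6, col=3) -> (row=6, col=2) -> (row=5, col=2) -> (row=4, col=2) -> (row=4, col=1) -> (row=3, col=1) -> (row=2, col=1)

Answer: Shortest path length: 6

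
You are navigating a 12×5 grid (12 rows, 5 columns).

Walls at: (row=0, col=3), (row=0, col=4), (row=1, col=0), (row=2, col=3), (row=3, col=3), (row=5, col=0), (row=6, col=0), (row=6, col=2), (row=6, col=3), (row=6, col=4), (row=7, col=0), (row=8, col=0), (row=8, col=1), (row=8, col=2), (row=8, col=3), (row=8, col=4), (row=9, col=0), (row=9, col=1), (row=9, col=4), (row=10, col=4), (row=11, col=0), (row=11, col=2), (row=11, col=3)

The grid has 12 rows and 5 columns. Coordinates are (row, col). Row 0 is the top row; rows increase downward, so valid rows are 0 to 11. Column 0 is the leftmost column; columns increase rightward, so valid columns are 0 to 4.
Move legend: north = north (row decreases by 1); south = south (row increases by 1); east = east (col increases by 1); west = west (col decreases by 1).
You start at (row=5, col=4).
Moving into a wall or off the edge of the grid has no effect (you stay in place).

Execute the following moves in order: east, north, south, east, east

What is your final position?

Answer: Final position: (row=5, col=4)

Derivation:
Start: (row=5, col=4)
  east (east): blocked, stay at (row=5, col=4)
  north (north): (row=5, col=4) -> (row=4, col=4)
  south (south): (row=4, col=4) -> (row=5, col=4)
  east (east): blocked, stay at (row=5, col=4)
  east (east): blocked, stay at (row=5, col=4)
Final: (row=5, col=4)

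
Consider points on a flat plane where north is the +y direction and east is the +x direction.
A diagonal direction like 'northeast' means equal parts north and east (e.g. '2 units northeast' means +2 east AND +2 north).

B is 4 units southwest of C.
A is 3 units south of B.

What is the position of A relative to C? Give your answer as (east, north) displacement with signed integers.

Answer: A is at (east=-4, north=-7) relative to C.

Derivation:
Place C at the origin (east=0, north=0).
  B is 4 units southwest of C: delta (east=-4, north=-4); B at (east=-4, north=-4).
  A is 3 units south of B: delta (east=+0, north=-3); A at (east=-4, north=-7).
Therefore A relative to C: (east=-4, north=-7).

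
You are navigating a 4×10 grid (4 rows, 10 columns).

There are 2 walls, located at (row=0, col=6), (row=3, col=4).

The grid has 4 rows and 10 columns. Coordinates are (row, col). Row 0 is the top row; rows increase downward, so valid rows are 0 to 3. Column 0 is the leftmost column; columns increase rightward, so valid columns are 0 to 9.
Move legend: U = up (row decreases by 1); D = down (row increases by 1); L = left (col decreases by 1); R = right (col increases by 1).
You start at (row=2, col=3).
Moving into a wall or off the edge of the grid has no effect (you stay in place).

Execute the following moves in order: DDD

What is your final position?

Answer: Final position: (row=3, col=3)

Derivation:
Start: (row=2, col=3)
  D (down): (row=2, col=3) -> (row=3, col=3)
  D (down): blocked, stay at (row=3, col=3)
  D (down): blocked, stay at (row=3, col=3)
Final: (row=3, col=3)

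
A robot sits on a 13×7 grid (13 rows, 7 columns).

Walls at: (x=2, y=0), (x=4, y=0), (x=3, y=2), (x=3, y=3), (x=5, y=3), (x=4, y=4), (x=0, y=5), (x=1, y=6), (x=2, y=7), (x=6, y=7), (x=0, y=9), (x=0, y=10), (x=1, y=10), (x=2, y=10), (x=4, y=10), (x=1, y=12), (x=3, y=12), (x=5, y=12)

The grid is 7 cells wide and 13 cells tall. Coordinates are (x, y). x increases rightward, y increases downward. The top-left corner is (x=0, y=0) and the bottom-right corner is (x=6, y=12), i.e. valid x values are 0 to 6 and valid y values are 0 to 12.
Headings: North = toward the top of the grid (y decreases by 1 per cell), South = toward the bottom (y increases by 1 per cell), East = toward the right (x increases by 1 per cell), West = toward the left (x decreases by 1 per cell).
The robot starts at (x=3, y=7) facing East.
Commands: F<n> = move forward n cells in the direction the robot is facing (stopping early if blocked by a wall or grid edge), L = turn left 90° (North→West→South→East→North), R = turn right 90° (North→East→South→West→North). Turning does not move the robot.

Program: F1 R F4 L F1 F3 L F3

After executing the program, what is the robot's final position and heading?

Start: (x=3, y=7), facing East
  F1: move forward 1, now at (x=4, y=7)
  R: turn right, now facing South
  F4: move forward 2/4 (blocked), now at (x=4, y=9)
  L: turn left, now facing East
  F1: move forward 1, now at (x=5, y=9)
  F3: move forward 1/3 (blocked), now at (x=6, y=9)
  L: turn left, now facing North
  F3: move forward 1/3 (blocked), now at (x=6, y=8)
Final: (x=6, y=8), facing North

Answer: Final position: (x=6, y=8), facing North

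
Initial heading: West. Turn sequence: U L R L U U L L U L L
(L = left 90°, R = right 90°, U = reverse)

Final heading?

Start: West
  U (U-turn (180°)) -> East
  L (left (90° counter-clockwise)) -> North
  R (right (90° clockwise)) -> East
  L (left (90° counter-clockwise)) -> North
  U (U-turn (180°)) -> South
  U (U-turn (180°)) -> North
  L (left (90° counter-clockwise)) -> West
  L (left (90° counter-clockwise)) -> South
  U (U-turn (180°)) -> North
  L (left (90° counter-clockwise)) -> West
  L (left (90° counter-clockwise)) -> South
Final: South

Answer: Final heading: South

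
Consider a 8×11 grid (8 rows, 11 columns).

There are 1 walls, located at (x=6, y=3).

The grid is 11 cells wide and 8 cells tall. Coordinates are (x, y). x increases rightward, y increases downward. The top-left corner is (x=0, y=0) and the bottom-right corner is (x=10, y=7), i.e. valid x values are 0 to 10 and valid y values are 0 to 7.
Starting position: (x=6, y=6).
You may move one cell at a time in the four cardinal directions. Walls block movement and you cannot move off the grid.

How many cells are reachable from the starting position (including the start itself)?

BFS flood-fill from (x=6, y=6):
  Distance 0: (x=6, y=6)
  Distance 1: (x=6, y=5), (x=5, y=6), (x=7, y=6), (x=6, y=7)
  Distance 2: (x=6, y=4), (x=5, y=5), (x=7, y=5), (x=4, y=6), (x=8, y=6), (x=5, y=7), (x=7, y=7)
  Distance 3: (x=5, y=4), (x=7, y=4), (x=4, y=5), (x=8, y=5), (x=3, y=6), (x=9, y=6), (x=4, y=7), (x=8, y=7)
  Distance 4: (x=5, y=3), (x=7, y=3), (x=4, y=4), (x=8, y=4), (x=3, y=5), (x=9, y=5), (x=2, y=6), (x=10, y=6), (x=3, y=7), (x=9, y=7)
  Distance 5: (x=5, y=2), (x=7, y=2), (x=4, y=3), (x=8, y=3), (x=3, y=4), (x=9, y=4), (x=2, y=5), (x=10, y=5), (x=1, y=6), (x=2, y=7), (x=10, y=7)
  Distance 6: (x=5, y=1), (x=7, y=1), (x=4, y=2), (x=6, y=2), (x=8, y=2), (x=3, y=3), (x=9, y=3), (x=2, y=4), (x=10, y=4), (x=1, y=5), (x=0, y=6), (x=1, y=7)
  Distance 7: (x=5, y=0), (x=7, y=0), (x=4, y=1), (x=6, y=1), (x=8, y=1), (x=3, y=2), (x=9, y=2), (x=2, y=3), (x=10, y=3), (x=1, y=4), (x=0, y=5), (x=0, y=7)
  Distance 8: (x=4, y=0), (x=6, y=0), (x=8, y=0), (x=3, y=1), (x=9, y=1), (x=2, y=2), (x=10, y=2), (x=1, y=3), (x=0, y=4)
  Distance 9: (x=3, y=0), (x=9, y=0), (x=2, y=1), (x=10, y=1), (x=1, y=2), (x=0, y=3)
  Distance 10: (x=2, y=0), (x=10, y=0), (x=1, y=1), (x=0, y=2)
  Distance 11: (x=1, y=0), (x=0, y=1)
  Distance 12: (x=0, y=0)
Total reachable: 87 (grid has 87 open cells total)

Answer: Reachable cells: 87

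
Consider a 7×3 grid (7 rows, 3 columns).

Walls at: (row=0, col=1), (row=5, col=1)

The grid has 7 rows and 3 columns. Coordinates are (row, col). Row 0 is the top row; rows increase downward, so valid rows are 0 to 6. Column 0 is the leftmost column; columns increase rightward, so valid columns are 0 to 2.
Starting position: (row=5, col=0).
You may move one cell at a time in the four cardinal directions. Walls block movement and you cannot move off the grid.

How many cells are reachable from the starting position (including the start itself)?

Answer: Reachable cells: 19

Derivation:
BFS flood-fill from (row=5, col=0):
  Distance 0: (row=5, col=0)
  Distance 1: (row=4, col=0), (row=6, col=0)
  Distance 2: (row=3, col=0), (row=4, col=1), (row=6, col=1)
  Distance 3: (row=2, col=0), (row=3, col=1), (row=4, col=2), (row=6, col=2)
  Distance 4: (row=1, col=0), (row=2, col=1), (row=3, col=2), (row=5, col=2)
  Distance 5: (row=0, col=0), (row=1, col=1), (row=2, col=2)
  Distance 6: (row=1, col=2)
  Distance 7: (row=0, col=2)
Total reachable: 19 (grid has 19 open cells total)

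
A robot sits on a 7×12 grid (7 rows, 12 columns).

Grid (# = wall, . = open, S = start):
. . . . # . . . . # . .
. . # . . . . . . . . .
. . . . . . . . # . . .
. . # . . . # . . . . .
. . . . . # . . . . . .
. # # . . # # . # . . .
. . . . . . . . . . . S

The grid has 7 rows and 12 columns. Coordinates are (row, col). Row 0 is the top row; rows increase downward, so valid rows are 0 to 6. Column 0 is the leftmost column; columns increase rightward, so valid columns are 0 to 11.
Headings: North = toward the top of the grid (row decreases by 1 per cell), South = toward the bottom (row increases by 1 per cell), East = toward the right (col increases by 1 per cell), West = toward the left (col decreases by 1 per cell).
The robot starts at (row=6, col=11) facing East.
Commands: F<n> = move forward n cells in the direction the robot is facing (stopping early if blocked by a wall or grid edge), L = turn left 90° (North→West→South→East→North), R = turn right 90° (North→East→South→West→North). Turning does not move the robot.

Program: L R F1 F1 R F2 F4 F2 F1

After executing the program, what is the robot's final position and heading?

Start: (row=6, col=11), facing East
  L: turn left, now facing North
  R: turn right, now facing East
  F1: move forward 0/1 (blocked), now at (row=6, col=11)
  F1: move forward 0/1 (blocked), now at (row=6, col=11)
  R: turn right, now facing South
  F2: move forward 0/2 (blocked), now at (row=6, col=11)
  F4: move forward 0/4 (blocked), now at (row=6, col=11)
  F2: move forward 0/2 (blocked), now at (row=6, col=11)
  F1: move forward 0/1 (blocked), now at (row=6, col=11)
Final: (row=6, col=11), facing South

Answer: Final position: (row=6, col=11), facing South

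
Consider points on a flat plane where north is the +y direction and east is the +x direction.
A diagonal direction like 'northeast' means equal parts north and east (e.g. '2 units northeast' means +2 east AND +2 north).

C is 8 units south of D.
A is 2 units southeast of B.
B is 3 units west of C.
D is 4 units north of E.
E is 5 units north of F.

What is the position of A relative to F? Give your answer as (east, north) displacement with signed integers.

Answer: A is at (east=-1, north=-1) relative to F.

Derivation:
Place F at the origin (east=0, north=0).
  E is 5 units north of F: delta (east=+0, north=+5); E at (east=0, north=5).
  D is 4 units north of E: delta (east=+0, north=+4); D at (east=0, north=9).
  C is 8 units south of D: delta (east=+0, north=-8); C at (east=0, north=1).
  B is 3 units west of C: delta (east=-3, north=+0); B at (east=-3, north=1).
  A is 2 units southeast of B: delta (east=+2, north=-2); A at (east=-1, north=-1).
Therefore A relative to F: (east=-1, north=-1).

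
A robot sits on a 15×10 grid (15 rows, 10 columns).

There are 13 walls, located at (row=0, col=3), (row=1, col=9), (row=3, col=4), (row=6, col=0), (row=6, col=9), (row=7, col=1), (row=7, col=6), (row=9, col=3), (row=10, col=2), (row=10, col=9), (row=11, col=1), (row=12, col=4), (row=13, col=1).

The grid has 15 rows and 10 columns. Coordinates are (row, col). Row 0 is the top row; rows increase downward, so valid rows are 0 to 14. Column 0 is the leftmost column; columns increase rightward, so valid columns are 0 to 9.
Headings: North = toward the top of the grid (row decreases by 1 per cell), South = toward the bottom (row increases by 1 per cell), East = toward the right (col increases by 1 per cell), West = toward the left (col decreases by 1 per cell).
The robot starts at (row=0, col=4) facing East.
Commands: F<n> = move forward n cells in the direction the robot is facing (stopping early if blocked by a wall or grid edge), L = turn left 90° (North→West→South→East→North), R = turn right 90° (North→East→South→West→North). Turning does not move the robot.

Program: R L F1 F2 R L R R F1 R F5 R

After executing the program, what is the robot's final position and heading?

Answer: Final position: (row=0, col=6), facing East

Derivation:
Start: (row=0, col=4), facing East
  R: turn right, now facing South
  L: turn left, now facing East
  F1: move forward 1, now at (row=0, col=5)
  F2: move forward 2, now at (row=0, col=7)
  R: turn right, now facing South
  L: turn left, now facing East
  R: turn right, now facing South
  R: turn right, now facing West
  F1: move forward 1, now at (row=0, col=6)
  R: turn right, now facing North
  F5: move forward 0/5 (blocked), now at (row=0, col=6)
  R: turn right, now facing East
Final: (row=0, col=6), facing East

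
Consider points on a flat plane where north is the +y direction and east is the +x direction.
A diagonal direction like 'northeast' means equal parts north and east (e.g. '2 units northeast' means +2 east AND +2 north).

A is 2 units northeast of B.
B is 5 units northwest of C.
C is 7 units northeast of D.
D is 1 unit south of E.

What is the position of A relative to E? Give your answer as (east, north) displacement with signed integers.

Answer: A is at (east=4, north=13) relative to E.

Derivation:
Place E at the origin (east=0, north=0).
  D is 1 unit south of E: delta (east=+0, north=-1); D at (east=0, north=-1).
  C is 7 units northeast of D: delta (east=+7, north=+7); C at (east=7, north=6).
  B is 5 units northwest of C: delta (east=-5, north=+5); B at (east=2, north=11).
  A is 2 units northeast of B: delta (east=+2, north=+2); A at (east=4, north=13).
Therefore A relative to E: (east=4, north=13).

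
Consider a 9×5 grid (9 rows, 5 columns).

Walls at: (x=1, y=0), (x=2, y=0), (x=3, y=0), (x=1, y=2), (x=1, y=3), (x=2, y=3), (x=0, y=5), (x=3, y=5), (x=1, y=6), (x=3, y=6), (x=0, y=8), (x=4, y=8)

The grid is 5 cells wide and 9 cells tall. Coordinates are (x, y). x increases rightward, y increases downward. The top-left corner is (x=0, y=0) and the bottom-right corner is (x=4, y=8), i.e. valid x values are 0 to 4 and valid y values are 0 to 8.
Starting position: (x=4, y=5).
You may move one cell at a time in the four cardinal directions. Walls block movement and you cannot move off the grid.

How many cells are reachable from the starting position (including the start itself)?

BFS flood-fill from (x=4, y=5):
  Distance 0: (x=4, y=5)
  Distance 1: (x=4, y=4), (x=4, y=6)
  Distance 2: (x=4, y=3), (x=3, y=4), (x=4, y=7)
  Distance 3: (x=4, y=2), (x=3, y=3), (x=2, y=4), (x=3, y=7)
  Distance 4: (x=4, y=1), (x=3, y=2), (x=1, y=4), (x=2, y=5), (x=2, y=7), (x=3, y=8)
  Distance 5: (x=4, y=0), (x=3, y=1), (x=2, y=2), (x=0, y=4), (x=1, y=5), (x=2, y=6), (x=1, y=7), (x=2, y=8)
  Distance 6: (x=2, y=1), (x=0, y=3), (x=0, y=7), (x=1, y=8)
  Distance 7: (x=1, y=1), (x=0, y=2), (x=0, y=6)
  Distance 8: (x=0, y=1)
  Distance 9: (x=0, y=0)
Total reachable: 33 (grid has 33 open cells total)

Answer: Reachable cells: 33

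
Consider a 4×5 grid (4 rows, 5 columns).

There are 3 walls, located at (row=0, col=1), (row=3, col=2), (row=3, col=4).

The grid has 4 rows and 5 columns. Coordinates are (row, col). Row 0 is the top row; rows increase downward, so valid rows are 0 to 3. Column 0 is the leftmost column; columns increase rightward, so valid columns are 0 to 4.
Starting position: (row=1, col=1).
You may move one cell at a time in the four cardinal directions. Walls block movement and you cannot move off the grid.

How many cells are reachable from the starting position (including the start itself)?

BFS flood-fill from (row=1, col=1):
  Distance 0: (row=1, col=1)
  Distance 1: (row=1, col=0), (row=1, col=2), (row=2, col=1)
  Distance 2: (row=0, col=0), (row=0, col=2), (row=1, col=3), (row=2, col=0), (row=2, col=2), (row=3, col=1)
  Distance 3: (row=0, col=3), (row=1, col=4), (row=2, col=3), (row=3, col=0)
  Distance 4: (row=0, col=4), (row=2, col=4), (row=3, col=3)
Total reachable: 17 (grid has 17 open cells total)

Answer: Reachable cells: 17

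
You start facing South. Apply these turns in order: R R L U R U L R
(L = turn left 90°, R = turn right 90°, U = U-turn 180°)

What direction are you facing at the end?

Answer: Final heading: North

Derivation:
Start: South
  R (right (90° clockwise)) -> West
  R (right (90° clockwise)) -> North
  L (left (90° counter-clockwise)) -> West
  U (U-turn (180°)) -> East
  R (right (90° clockwise)) -> South
  U (U-turn (180°)) -> North
  L (left (90° counter-clockwise)) -> West
  R (right (90° clockwise)) -> North
Final: North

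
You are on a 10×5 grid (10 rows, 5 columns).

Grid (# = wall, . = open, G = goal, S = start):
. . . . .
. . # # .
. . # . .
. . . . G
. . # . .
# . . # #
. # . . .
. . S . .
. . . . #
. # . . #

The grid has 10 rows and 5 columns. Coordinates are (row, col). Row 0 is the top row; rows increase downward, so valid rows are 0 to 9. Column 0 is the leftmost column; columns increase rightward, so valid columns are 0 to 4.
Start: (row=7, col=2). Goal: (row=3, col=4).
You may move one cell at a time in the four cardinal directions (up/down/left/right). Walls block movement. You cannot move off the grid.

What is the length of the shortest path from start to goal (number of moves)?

BFS from (row=7, col=2) until reaching (row=3, col=4):
  Distance 0: (row=7, col=2)
  Distance 1: (row=6, col=2), (row=7, col=1), (row=7, col=3), (row=8, col=2)
  Distance 2: (row=5, col=2), (row=6, col=3), (row=7, col=0), (row=7, col=4), (row=8, col=1), (row=8, col=3), (row=9, col=2)
  Distance 3: (row=5, col=1), (row=6, col=0), (row=6, col=4), (row=8, col=0), (row=9, col=3)
  Distance 4: (row=4, col=1), (row=9, col=0)
  Distance 5: (row=3, col=1), (row=4, col=0)
  Distance 6: (row=2, col=1), (row=3, col=0), (row=3, col=2)
  Distance 7: (row=1, col=1), (row=2, col=0), (row=3, col=3)
  Distance 8: (row=0, col=1), (row=1, col=0), (row=2, col=3), (row=3, col=4), (row=4, col=3)  <- goal reached here
One shortest path (8 moves): (row=7, col=2) -> (row=6, col=2) -> (row=5, col=2) -> (row=5, col=1) -> (row=4, col=1) -> (row=3, col=1) -> (row=3, col=2) -> (row=3, col=3) -> (row=3, col=4)

Answer: Shortest path length: 8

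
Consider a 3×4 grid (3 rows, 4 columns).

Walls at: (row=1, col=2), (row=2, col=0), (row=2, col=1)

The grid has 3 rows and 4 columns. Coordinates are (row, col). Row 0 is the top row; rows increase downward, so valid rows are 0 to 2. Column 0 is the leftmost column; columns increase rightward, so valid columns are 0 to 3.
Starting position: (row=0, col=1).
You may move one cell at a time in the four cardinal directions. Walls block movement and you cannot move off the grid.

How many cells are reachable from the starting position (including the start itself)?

BFS flood-fill from (row=0, col=1):
  Distance 0: (row=0, col=1)
  Distance 1: (row=0, col=0), (row=0, col=2), (row=1, col=1)
  Distance 2: (row=0, col=3), (row=1, col=0)
  Distance 3: (row=1, col=3)
  Distance 4: (row=2, col=3)
  Distance 5: (row=2, col=2)
Total reachable: 9 (grid has 9 open cells total)

Answer: Reachable cells: 9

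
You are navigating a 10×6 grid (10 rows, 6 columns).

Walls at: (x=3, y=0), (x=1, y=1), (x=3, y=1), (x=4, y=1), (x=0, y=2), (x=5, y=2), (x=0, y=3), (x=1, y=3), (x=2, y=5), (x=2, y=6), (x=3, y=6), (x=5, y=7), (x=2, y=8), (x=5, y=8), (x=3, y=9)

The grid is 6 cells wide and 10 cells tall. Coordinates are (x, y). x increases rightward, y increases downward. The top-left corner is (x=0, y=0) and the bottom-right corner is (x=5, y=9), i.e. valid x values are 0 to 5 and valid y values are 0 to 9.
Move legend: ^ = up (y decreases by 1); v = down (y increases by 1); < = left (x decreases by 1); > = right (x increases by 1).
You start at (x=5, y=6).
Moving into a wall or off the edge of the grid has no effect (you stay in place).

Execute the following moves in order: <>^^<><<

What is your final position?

Start: (x=5, y=6)
  < (left): (x=5, y=6) -> (x=4, y=6)
  > (right): (x=4, y=6) -> (x=5, y=6)
  ^ (up): (x=5, y=6) -> (x=5, y=5)
  ^ (up): (x=5, y=5) -> (x=5, y=4)
  < (left): (x=5, y=4) -> (x=4, y=4)
  > (right): (x=4, y=4) -> (x=5, y=4)
  < (left): (x=5, y=4) -> (x=4, y=4)
  < (left): (x=4, y=4) -> (x=3, y=4)
Final: (x=3, y=4)

Answer: Final position: (x=3, y=4)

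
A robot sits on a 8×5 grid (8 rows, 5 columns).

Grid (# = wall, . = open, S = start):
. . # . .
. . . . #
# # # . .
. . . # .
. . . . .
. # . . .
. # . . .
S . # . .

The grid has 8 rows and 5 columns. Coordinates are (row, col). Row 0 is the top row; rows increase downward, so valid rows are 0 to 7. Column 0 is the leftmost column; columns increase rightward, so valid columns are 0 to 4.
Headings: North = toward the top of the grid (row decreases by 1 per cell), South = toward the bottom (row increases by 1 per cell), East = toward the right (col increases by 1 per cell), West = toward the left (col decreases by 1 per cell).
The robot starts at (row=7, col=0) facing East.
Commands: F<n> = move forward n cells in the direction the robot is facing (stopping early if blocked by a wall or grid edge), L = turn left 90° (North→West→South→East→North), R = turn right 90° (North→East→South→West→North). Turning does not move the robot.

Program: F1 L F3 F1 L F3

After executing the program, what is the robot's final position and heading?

Answer: Final position: (row=7, col=0), facing West

Derivation:
Start: (row=7, col=0), facing East
  F1: move forward 1, now at (row=7, col=1)
  L: turn left, now facing North
  F3: move forward 0/3 (blocked), now at (row=7, col=1)
  F1: move forward 0/1 (blocked), now at (row=7, col=1)
  L: turn left, now facing West
  F3: move forward 1/3 (blocked), now at (row=7, col=0)
Final: (row=7, col=0), facing West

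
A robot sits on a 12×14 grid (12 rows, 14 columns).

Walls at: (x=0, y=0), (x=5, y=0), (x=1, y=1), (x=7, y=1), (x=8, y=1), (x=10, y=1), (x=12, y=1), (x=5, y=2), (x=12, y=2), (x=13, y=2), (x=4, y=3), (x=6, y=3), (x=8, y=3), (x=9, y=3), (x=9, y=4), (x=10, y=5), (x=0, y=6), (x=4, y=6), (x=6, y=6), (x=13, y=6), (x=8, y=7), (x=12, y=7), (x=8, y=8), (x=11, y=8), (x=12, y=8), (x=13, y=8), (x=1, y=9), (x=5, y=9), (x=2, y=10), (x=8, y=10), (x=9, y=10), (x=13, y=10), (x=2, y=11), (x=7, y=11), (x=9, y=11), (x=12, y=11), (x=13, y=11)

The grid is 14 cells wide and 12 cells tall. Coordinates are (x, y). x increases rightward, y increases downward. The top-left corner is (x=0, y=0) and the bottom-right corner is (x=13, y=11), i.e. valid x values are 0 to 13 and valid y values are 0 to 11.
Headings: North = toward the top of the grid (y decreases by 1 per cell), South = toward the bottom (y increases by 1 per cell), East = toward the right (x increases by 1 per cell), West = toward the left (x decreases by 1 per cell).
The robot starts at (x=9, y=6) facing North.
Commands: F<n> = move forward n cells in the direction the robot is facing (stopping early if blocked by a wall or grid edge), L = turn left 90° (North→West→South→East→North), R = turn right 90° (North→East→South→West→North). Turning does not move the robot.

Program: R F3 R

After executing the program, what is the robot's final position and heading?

Start: (x=9, y=6), facing North
  R: turn right, now facing East
  F3: move forward 3, now at (x=12, y=6)
  R: turn right, now facing South
Final: (x=12, y=6), facing South

Answer: Final position: (x=12, y=6), facing South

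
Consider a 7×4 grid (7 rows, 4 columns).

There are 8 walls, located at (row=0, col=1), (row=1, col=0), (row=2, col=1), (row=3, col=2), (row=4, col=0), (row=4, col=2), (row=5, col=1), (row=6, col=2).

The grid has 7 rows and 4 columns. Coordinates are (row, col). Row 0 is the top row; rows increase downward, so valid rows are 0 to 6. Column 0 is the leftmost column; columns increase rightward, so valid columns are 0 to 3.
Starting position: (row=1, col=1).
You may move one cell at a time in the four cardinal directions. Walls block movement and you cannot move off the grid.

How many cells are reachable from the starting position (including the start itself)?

BFS flood-fill from (row=1, col=1):
  Distance 0: (row=1, col=1)
  Distance 1: (row=1, col=2)
  Distance 2: (row=0, col=2), (row=1, col=3), (row=2, col=2)
  Distance 3: (row=0, col=3), (row=2, col=3)
  Distance 4: (row=3, col=3)
  Distance 5: (row=4, col=3)
  Distance 6: (row=5, col=3)
  Distance 7: (row=5, col=2), (row=6, col=3)
Total reachable: 12 (grid has 20 open cells total)

Answer: Reachable cells: 12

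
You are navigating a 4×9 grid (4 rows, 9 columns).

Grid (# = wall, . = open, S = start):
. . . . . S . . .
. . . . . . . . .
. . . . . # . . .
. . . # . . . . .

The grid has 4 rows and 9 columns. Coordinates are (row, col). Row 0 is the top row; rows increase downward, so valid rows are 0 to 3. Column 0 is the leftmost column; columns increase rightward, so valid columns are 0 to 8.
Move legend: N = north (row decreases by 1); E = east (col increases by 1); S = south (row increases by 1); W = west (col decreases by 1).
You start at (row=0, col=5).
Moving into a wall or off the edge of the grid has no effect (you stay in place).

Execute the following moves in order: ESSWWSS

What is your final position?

Start: (row=0, col=5)
  E (east): (row=0, col=5) -> (row=0, col=6)
  S (south): (row=0, col=6) -> (row=1, col=6)
  S (south): (row=1, col=6) -> (row=2, col=6)
  W (west): blocked, stay at (row=2, col=6)
  W (west): blocked, stay at (row=2, col=6)
  S (south): (row=2, col=6) -> (row=3, col=6)
  S (south): blocked, stay at (row=3, col=6)
Final: (row=3, col=6)

Answer: Final position: (row=3, col=6)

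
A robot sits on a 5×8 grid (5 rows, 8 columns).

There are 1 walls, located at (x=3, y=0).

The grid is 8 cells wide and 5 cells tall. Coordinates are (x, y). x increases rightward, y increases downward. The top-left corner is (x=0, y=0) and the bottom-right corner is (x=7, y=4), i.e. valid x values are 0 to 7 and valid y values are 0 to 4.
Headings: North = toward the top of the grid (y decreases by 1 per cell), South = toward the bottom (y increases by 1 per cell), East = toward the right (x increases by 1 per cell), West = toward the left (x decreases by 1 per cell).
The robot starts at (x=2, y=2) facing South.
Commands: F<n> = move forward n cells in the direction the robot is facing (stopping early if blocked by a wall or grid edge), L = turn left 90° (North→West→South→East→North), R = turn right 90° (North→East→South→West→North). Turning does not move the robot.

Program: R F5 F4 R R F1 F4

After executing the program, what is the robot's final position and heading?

Answer: Final position: (x=5, y=2), facing East

Derivation:
Start: (x=2, y=2), facing South
  R: turn right, now facing West
  F5: move forward 2/5 (blocked), now at (x=0, y=2)
  F4: move forward 0/4 (blocked), now at (x=0, y=2)
  R: turn right, now facing North
  R: turn right, now facing East
  F1: move forward 1, now at (x=1, y=2)
  F4: move forward 4, now at (x=5, y=2)
Final: (x=5, y=2), facing East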